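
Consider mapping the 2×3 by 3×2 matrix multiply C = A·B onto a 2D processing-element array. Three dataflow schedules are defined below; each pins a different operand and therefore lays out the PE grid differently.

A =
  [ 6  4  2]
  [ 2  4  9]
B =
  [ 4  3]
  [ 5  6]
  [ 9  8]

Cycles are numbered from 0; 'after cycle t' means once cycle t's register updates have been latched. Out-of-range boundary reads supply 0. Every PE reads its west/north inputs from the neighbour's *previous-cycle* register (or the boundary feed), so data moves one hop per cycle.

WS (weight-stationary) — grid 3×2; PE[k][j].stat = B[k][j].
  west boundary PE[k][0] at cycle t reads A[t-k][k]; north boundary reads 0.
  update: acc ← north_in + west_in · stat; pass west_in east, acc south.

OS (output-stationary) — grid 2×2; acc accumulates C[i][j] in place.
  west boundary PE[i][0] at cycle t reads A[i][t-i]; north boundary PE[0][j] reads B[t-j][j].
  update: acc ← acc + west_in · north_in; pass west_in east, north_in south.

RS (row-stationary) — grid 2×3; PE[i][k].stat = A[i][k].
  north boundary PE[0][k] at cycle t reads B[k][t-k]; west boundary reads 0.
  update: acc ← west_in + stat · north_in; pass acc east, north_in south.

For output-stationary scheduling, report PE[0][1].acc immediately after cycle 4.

Tracing OS — 2×2 array, target PE[0][1]:
  cycle 0: PE[0][0] → acc 24, east 6, south 4
  cycle 0: PE[0][1] → acc 0, east 0, south 0
  cycle 1: PE[0][0] → acc 44, east 4, south 5
  cycle 1: PE[0][1] → acc 18, east 6, south 3
  cycle 2: PE[0][0] → acc 62, east 2, south 9
  cycle 2: PE[0][1] → acc 42, east 4, south 6
  cycle 3: PE[0][0] → acc 62, east 0, south 0
  cycle 3: PE[0][1] → acc 58, east 2, south 8
  cycle 4: PE[0][0] → acc 62, east 0, south 0
  cycle 4: PE[0][1] → acc 58, east 0, south 0

PE[0][1].acc = 58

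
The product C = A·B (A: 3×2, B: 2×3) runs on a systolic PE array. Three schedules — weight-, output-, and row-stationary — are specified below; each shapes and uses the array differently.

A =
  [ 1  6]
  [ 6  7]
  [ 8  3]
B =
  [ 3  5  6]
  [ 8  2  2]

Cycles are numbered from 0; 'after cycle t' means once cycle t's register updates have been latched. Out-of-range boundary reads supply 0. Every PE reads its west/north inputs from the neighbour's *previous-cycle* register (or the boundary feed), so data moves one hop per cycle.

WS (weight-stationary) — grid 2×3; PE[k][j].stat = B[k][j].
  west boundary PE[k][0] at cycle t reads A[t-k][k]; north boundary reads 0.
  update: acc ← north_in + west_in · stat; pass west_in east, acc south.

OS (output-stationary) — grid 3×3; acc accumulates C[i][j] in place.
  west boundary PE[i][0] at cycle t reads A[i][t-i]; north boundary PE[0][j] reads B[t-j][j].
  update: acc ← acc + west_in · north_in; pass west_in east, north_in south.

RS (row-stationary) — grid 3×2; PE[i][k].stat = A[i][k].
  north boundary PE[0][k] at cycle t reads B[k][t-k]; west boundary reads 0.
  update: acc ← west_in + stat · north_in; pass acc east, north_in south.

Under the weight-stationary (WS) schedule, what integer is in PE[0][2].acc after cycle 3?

WS (2×3). Following PE[0][2] plus its west/north inputs:
  0: (0,1).acc=0  regs=<0,0>
  0: (0,2).acc=0  regs=<0,0>
  1: (0,1).acc=5  regs=<1,5>
  1: (0,2).acc=0  regs=<0,0>
  2: (0,1).acc=30  regs=<6,30>
  2: (0,2).acc=6  regs=<1,6>
  3: (0,1).acc=40  regs=<8,40>
  3: (0,2).acc=36  regs=<6,36>

PE[0][2].acc = 36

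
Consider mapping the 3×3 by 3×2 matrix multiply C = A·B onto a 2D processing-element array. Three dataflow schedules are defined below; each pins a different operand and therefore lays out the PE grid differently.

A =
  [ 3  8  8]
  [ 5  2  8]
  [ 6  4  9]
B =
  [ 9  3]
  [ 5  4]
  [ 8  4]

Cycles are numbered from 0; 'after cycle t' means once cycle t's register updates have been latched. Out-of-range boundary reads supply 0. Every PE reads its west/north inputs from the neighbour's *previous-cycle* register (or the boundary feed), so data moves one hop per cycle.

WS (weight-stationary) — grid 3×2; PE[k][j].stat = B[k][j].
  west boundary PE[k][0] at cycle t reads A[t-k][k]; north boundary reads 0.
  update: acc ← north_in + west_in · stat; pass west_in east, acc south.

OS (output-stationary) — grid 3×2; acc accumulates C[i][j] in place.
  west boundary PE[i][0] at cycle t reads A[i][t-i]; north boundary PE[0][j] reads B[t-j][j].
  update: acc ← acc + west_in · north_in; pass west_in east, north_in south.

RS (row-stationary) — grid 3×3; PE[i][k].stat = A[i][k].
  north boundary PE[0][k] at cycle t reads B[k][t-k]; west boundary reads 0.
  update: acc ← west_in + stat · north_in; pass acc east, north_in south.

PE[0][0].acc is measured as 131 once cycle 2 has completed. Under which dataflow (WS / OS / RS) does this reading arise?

dataflow = OS

WS [3×2] PE[0][0] across cycles:
  @0  [0,0]  acc 27  |  →3  ↓27
  @1  [0,0]  acc 45  |  →5  ↓45
  @2  [0,0]  acc 54  |  →6  ↓54
OS [3×2] PE[0][0] across cycles:
  @0  [0,0]  acc 27  |  →3  ↓9
  @1  [0,0]  acc 67  |  →8  ↓5
  @2  [0,0]  acc 131  |  →8  ↓8
RS [3×3] PE[0][0] across cycles:
  @0  [0,0]  acc 27  |  →27  ↓9
  @1  [0,0]  acc 9  |  →9  ↓3
  @2  [0,0]  acc 0  |  →0  ↓0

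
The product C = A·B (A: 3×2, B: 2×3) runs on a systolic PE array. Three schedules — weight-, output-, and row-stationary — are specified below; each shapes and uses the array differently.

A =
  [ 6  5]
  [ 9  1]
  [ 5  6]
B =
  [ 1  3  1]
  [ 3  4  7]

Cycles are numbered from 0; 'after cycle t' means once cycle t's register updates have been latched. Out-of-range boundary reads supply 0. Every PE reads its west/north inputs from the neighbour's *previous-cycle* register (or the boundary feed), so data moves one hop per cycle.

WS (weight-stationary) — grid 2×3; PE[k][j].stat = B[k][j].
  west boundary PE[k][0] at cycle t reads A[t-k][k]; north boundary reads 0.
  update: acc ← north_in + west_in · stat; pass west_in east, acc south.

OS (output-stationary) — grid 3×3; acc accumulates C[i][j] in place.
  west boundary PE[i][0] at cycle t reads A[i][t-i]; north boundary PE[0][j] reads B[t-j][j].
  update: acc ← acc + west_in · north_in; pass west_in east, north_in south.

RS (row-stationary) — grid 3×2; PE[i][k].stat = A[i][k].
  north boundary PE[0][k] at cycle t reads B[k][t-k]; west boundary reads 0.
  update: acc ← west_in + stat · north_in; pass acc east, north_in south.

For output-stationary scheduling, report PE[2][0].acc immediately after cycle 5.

Tracing OS — 3×3 array, target PE[2][0]:
  c0 r1c0: 0 / 0 / 0
  c0 r2c0: 0 / 0 / 0
  c1 r1c0: 9 / 9 / 1
  c1 r2c0: 0 / 0 / 0
  c2 r1c0: 12 / 1 / 3
  c2 r2c0: 5 / 5 / 1
  c3 r1c0: 12 / 0 / 0
  c3 r2c0: 23 / 6 / 3
  c4 r1c0: 12 / 0 / 0
  c4 r2c0: 23 / 0 / 0
  c5 r1c0: 12 / 0 / 0
  c5 r2c0: 23 / 0 / 0

PE[2][0].acc = 23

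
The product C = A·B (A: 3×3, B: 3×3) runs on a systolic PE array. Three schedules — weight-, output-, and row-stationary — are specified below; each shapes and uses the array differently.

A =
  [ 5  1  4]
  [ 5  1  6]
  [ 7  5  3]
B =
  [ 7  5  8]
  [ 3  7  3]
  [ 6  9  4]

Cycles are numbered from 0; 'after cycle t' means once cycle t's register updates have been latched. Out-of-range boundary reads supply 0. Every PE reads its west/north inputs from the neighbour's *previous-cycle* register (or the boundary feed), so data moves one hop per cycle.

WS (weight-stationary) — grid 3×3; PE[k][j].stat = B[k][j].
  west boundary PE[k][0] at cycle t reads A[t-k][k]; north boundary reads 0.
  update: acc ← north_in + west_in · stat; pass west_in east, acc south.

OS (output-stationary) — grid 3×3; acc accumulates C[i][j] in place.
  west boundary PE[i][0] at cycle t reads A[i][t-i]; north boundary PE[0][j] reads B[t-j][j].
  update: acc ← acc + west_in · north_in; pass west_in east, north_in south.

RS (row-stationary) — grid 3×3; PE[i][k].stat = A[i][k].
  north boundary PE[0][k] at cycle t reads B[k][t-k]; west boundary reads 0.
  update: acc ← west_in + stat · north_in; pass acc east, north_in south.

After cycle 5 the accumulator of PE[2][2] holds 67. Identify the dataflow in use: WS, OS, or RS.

— WS: 3×3; PE[2][2] trace:
  0: (2,2).acc=0  regs=<0,0>
  1: (2,2).acc=0  regs=<0,0>
  2: (2,2).acc=0  regs=<0,0>
  3: (2,2).acc=0  regs=<0,0>
  4: (2,2).acc=59  regs=<4,59>
  5: (2,2).acc=67  regs=<6,67>
— OS: 3×3; PE[2][2] trace:
  0: (2,2).acc=0  regs=<0,0>
  1: (2,2).acc=0  regs=<0,0>
  2: (2,2).acc=0  regs=<0,0>
  3: (2,2).acc=0  regs=<0,0>
  4: (2,2).acc=56  regs=<7,8>
  5: (2,2).acc=71  regs=<5,3>
— RS: 3×3; PE[2][2] trace:
  0: (2,2).acc=0  regs=<0,0>
  1: (2,2).acc=0  regs=<0,0>
  2: (2,2).acc=0  regs=<0,0>
  3: (2,2).acc=0  regs=<0,0>
  4: (2,2).acc=82  regs=<82,6>
  5: (2,2).acc=97  regs=<97,9>

dataflow = WS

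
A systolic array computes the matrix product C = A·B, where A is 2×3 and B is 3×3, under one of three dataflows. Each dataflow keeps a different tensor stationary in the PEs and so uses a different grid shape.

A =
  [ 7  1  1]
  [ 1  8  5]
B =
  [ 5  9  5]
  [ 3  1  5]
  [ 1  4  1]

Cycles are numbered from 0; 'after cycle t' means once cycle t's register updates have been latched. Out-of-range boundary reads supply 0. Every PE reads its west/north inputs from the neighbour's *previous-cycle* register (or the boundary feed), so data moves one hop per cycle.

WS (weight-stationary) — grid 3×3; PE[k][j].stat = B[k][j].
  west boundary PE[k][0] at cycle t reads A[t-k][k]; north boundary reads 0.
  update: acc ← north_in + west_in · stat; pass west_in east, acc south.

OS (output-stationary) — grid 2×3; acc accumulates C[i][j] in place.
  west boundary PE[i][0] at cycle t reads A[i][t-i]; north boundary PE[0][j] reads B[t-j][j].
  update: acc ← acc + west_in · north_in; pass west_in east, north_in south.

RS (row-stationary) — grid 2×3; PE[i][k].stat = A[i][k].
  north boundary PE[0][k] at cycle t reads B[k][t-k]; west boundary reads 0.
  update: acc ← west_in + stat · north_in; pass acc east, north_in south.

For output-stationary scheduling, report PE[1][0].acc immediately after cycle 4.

OS (2×3). Following PE[1][0] plus its west/north inputs:
  [0] (0,0) acc=35 (h:7 v:5)
  [0] (1,0) acc=0 (h:0 v:0)
  [1] (0,0) acc=38 (h:1 v:3)
  [1] (1,0) acc=5 (h:1 v:5)
  [2] (0,0) acc=39 (h:1 v:1)
  [2] (1,0) acc=29 (h:8 v:3)
  [3] (0,0) acc=39 (h:0 v:0)
  [3] (1,0) acc=34 (h:5 v:1)
  [4] (0,0) acc=39 (h:0 v:0)
  [4] (1,0) acc=34 (h:0 v:0)

PE[1][0].acc = 34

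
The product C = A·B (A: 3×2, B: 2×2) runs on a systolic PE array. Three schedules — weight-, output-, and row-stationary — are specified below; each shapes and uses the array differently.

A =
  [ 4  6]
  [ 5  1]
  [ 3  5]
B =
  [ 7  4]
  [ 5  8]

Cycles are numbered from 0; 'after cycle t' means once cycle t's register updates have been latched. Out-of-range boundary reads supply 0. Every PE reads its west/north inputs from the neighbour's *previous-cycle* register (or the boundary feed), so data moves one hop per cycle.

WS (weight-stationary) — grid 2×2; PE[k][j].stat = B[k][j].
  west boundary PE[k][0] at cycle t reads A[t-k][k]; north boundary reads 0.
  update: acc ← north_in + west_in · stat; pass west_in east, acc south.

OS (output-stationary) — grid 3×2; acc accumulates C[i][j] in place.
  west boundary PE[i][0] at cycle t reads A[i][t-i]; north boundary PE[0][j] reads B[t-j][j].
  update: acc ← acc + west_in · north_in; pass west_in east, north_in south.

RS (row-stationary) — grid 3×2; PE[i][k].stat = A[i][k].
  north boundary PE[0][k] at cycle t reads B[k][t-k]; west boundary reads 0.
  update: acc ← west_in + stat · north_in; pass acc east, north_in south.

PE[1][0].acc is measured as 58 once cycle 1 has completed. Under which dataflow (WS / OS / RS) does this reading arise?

dataflow = WS

WS (2×2 grid), PE[1][0]:
  0: (1,0).acc=0  regs=<0,0>
  1: (1,0).acc=58  regs=<6,58>
OS (3×2 grid), PE[1][0]:
  0: (1,0).acc=0  regs=<0,0>
  1: (1,0).acc=35  regs=<5,7>
RS (3×2 grid), PE[1][0]:
  0: (1,0).acc=0  regs=<0,0>
  1: (1,0).acc=35  regs=<35,7>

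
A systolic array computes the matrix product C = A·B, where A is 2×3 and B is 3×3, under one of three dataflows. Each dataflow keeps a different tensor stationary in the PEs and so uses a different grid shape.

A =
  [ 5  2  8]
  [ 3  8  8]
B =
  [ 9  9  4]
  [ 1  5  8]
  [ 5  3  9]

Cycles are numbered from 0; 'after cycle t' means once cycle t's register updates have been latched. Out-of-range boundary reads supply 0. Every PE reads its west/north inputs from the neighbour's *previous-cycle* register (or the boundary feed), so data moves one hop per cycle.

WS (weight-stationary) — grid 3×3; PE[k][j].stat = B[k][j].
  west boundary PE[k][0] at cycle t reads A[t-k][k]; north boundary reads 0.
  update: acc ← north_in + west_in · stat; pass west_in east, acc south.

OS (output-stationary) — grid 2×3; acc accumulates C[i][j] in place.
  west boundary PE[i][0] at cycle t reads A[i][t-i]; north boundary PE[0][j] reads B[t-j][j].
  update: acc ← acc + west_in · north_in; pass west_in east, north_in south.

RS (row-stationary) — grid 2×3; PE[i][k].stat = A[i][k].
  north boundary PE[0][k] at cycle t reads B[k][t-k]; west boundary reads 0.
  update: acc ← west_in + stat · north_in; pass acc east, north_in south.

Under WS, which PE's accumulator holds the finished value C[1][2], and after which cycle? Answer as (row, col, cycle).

(row, col, cycle) = (2, 2, 5)

WS: C[1][2] accumulates in PE[2][2]:
  @0  [2,2]  acc 0  |  →0  ↓0
  @1  [2,2]  acc 0  |  →0  ↓0
  @2  [2,2]  acc 0  |  →0  ↓0
  @3  [2,2]  acc 0  |  →0  ↓0
  @4  [2,2]  acc 108  |  →8  ↓108
  @5  [2,2]  acc 148  |  →8  ↓148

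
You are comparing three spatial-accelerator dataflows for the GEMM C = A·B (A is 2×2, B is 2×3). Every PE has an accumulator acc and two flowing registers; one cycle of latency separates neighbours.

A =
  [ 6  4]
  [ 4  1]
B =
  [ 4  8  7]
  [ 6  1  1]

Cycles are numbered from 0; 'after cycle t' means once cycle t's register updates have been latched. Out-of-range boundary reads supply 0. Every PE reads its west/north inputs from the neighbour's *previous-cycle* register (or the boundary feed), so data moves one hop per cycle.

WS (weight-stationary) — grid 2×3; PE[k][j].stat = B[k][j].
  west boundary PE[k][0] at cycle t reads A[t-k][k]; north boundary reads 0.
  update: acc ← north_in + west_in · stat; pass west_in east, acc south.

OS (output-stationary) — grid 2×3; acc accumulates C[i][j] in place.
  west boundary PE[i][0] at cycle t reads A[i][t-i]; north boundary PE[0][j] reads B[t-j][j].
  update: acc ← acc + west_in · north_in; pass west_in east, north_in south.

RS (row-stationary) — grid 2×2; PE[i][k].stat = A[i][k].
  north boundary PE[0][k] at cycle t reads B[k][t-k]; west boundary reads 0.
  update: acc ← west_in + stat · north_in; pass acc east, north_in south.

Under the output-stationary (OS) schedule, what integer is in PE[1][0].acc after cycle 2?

OS (2×3). Following PE[1][0] plus its west/north inputs:
  t=0 PE[0][0]: acc=24 h=6 v=4
  t=0 PE[1][0]: acc=0 h=0 v=0
  t=1 PE[0][0]: acc=48 h=4 v=6
  t=1 PE[1][0]: acc=16 h=4 v=4
  t=2 PE[0][0]: acc=48 h=0 v=0
  t=2 PE[1][0]: acc=22 h=1 v=6

PE[1][0].acc = 22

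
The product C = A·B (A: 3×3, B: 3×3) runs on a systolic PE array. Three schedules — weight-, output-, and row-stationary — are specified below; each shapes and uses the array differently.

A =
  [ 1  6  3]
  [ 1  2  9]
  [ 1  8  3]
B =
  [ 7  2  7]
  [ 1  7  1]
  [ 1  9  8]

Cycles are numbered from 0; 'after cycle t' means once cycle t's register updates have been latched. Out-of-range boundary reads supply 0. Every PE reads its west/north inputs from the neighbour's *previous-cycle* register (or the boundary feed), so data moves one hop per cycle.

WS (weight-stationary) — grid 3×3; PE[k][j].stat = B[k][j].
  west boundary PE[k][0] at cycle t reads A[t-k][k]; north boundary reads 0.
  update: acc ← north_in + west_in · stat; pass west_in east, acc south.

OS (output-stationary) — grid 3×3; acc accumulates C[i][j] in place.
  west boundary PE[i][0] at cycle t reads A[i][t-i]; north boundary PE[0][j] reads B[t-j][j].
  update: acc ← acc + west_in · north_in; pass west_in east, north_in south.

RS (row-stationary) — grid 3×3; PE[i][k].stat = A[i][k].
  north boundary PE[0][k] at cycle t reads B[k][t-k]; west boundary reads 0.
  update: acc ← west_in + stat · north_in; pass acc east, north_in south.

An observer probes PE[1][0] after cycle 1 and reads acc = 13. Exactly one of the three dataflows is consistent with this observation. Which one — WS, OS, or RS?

Under WS (3×3), PE[1][0]:
  c0 r1c0: 0 / 0 / 0
  c1 r1c0: 13 / 6 / 13
Under OS (3×3), PE[1][0]:
  c0 r1c0: 0 / 0 / 0
  c1 r1c0: 7 / 1 / 7
Under RS (3×3), PE[1][0]:
  c0 r1c0: 0 / 0 / 0
  c1 r1c0: 7 / 7 / 7

dataflow = WS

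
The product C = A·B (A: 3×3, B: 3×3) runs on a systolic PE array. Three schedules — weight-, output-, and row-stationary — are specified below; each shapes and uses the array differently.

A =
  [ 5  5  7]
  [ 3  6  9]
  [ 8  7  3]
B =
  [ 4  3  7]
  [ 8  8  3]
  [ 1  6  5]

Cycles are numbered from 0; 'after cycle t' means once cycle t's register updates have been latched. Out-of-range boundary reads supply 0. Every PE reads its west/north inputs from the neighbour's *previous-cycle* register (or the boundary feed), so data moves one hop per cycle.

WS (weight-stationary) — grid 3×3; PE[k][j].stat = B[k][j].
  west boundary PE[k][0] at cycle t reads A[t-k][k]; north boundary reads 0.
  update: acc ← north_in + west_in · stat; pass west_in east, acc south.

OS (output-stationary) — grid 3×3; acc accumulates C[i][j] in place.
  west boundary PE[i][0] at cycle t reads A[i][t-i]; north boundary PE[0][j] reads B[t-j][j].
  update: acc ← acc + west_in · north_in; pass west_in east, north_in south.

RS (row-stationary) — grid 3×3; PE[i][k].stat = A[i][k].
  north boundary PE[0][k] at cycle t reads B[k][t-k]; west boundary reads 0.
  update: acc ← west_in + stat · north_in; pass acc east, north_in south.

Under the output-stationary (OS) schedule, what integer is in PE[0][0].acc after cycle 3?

PE[0][0].acc = 67

OS on a 3×3 grid — tracing PE[0][0] and its feeders:
  [0] (0,0) acc=20 (h:5 v:4)
  [1] (0,0) acc=60 (h:5 v:8)
  [2] (0,0) acc=67 (h:7 v:1)
  [3] (0,0) acc=67 (h:0 v:0)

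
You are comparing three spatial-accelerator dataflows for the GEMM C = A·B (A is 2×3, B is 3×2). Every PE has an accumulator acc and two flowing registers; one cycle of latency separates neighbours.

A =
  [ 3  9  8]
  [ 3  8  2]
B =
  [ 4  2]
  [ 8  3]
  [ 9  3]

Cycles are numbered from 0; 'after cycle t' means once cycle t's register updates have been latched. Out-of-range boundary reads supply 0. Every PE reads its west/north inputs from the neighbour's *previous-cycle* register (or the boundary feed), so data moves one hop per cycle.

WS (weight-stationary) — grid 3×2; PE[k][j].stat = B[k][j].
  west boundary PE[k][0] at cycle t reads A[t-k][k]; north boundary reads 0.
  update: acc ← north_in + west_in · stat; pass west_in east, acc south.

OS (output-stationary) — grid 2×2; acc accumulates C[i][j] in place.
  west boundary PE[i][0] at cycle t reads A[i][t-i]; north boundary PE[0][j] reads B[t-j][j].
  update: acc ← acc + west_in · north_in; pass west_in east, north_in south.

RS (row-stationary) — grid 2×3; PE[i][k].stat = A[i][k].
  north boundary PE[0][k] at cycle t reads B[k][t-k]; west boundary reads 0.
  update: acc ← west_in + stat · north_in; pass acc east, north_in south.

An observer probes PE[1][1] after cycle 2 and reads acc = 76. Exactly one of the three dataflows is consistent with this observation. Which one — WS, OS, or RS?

dataflow = RS

WS [3×2] PE[1][1] across cycles:
  @0  [1,1]  acc 0  |  →0  ↓0
  @1  [1,1]  acc 0  |  →0  ↓0
  @2  [1,1]  acc 33  |  →9  ↓33
OS [2×2] PE[1][1] across cycles:
  @0  [1,1]  acc 0  |  →0  ↓0
  @1  [1,1]  acc 0  |  →0  ↓0
  @2  [1,1]  acc 6  |  →3  ↓2
RS [2×3] PE[1][1] across cycles:
  @0  [1,1]  acc 0  |  →0  ↓0
  @1  [1,1]  acc 0  |  →0  ↓0
  @2  [1,1]  acc 76  |  →76  ↓8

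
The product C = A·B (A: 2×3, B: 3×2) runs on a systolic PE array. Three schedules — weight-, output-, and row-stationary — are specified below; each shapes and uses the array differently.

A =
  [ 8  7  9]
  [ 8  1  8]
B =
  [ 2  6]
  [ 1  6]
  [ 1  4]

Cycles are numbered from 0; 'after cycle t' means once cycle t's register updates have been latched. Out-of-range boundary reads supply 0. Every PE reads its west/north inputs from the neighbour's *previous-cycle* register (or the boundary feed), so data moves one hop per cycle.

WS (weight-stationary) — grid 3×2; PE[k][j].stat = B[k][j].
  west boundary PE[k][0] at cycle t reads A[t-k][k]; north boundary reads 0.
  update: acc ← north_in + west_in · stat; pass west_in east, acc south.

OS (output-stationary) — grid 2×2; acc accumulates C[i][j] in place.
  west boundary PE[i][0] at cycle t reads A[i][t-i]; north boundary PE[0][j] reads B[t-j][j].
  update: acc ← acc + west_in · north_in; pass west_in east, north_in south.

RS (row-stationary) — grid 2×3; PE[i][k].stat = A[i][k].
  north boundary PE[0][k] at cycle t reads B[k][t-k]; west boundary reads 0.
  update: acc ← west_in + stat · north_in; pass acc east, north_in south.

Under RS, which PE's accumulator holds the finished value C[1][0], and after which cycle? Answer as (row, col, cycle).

Under RS, C[1][0] lands at PE[1][2]:
  @0  [1,2]  acc 0  |  →0  ↓0
  @1  [1,2]  acc 0  |  →0  ↓0
  @2  [1,2]  acc 0  |  →0  ↓0
  @3  [1,2]  acc 25  |  →25  ↓1

(row, col, cycle) = (1, 2, 3)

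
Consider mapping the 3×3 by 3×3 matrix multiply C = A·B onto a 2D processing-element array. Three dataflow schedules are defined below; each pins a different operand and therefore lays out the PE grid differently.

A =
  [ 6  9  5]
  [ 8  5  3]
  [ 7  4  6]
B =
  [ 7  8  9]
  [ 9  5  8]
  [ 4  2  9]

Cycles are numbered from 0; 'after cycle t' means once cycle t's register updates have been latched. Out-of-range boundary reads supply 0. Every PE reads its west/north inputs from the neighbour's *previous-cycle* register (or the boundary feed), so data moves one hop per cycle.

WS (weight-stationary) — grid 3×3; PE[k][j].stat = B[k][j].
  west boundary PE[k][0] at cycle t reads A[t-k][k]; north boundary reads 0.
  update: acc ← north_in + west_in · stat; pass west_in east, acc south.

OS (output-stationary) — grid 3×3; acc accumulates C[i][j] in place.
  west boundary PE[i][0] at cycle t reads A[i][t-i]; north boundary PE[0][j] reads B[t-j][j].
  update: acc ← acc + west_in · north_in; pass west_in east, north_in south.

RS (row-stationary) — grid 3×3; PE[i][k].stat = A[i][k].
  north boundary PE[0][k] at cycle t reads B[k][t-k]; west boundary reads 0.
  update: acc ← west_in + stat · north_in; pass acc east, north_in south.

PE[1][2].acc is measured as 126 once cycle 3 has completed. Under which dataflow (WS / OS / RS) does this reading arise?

Under WS (3×3), PE[1][2]:
  step 0 · PE1,2: acc=0; fwd→0 fwd↓0
  step 1 · PE1,2: acc=0; fwd→0 fwd↓0
  step 2 · PE1,2: acc=0; fwd→0 fwd↓0
  step 3 · PE1,2: acc=126; fwd→9 fwd↓126
Under OS (3×3), PE[1][2]:
  step 0 · PE1,2: acc=0; fwd→0 fwd↓0
  step 1 · PE1,2: acc=0; fwd→0 fwd↓0
  step 2 · PE1,2: acc=0; fwd→0 fwd↓0
  step 3 · PE1,2: acc=72; fwd→8 fwd↓9
Under RS (3×3), PE[1][2]:
  step 0 · PE1,2: acc=0; fwd→0 fwd↓0
  step 1 · PE1,2: acc=0; fwd→0 fwd↓0
  step 2 · PE1,2: acc=0; fwd→0 fwd↓0
  step 3 · PE1,2: acc=113; fwd→113 fwd↓4

dataflow = WS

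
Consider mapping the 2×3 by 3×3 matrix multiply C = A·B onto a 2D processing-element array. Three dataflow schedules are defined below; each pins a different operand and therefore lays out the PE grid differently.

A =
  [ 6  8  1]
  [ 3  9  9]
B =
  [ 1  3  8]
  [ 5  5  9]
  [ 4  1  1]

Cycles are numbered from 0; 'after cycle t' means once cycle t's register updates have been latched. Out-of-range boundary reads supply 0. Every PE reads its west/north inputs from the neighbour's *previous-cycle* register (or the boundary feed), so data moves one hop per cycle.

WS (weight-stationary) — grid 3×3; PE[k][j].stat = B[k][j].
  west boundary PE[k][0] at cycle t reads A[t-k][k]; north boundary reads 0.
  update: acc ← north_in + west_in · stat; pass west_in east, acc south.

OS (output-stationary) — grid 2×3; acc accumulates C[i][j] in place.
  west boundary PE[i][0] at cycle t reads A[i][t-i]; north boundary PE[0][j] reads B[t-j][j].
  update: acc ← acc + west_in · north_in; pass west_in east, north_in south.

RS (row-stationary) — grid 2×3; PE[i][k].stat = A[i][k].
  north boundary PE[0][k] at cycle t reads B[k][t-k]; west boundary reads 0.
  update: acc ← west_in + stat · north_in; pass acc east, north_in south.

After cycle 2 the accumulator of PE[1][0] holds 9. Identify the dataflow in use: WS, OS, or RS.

dataflow = RS

— WS: 3×3; PE[1][0] trace:
  step 0 · PE1,0: acc=0; fwd→0 fwd↓0
  step 1 · PE1,0: acc=46; fwd→8 fwd↓46
  step 2 · PE1,0: acc=48; fwd→9 fwd↓48
— OS: 2×3; PE[1][0] trace:
  step 0 · PE1,0: acc=0; fwd→0 fwd↓0
  step 1 · PE1,0: acc=3; fwd→3 fwd↓1
  step 2 · PE1,0: acc=48; fwd→9 fwd↓5
— RS: 2×3; PE[1][0] trace:
  step 0 · PE1,0: acc=0; fwd→0 fwd↓0
  step 1 · PE1,0: acc=3; fwd→3 fwd↓1
  step 2 · PE1,0: acc=9; fwd→9 fwd↓3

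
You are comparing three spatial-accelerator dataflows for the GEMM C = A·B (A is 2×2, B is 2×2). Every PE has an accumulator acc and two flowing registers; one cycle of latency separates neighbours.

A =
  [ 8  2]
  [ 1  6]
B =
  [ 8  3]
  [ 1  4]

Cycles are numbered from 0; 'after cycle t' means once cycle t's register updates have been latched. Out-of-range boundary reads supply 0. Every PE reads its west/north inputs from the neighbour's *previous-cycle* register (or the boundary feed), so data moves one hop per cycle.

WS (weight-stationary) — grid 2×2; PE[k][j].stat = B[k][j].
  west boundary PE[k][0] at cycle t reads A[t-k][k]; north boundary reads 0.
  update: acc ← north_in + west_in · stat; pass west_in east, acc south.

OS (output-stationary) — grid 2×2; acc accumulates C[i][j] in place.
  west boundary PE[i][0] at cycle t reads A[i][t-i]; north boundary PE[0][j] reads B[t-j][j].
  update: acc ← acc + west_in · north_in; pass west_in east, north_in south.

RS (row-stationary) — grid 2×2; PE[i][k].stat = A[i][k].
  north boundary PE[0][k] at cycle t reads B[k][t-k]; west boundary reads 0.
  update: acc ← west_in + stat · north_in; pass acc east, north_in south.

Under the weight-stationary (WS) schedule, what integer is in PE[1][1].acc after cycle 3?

PE[1][1].acc = 27

Tracing WS — 2×2 array, target PE[1][1]:
  after 0 — PE[0][1] acc=0, pass-E 0, pass-S 0
  after 0 — PE[1][0] acc=0, pass-E 0, pass-S 0
  after 0 — PE[1][1] acc=0, pass-E 0, pass-S 0
  after 1 — PE[0][1] acc=24, pass-E 8, pass-S 24
  after 1 — PE[1][0] acc=66, pass-E 2, pass-S 66
  after 1 — PE[1][1] acc=0, pass-E 0, pass-S 0
  after 2 — PE[0][1] acc=3, pass-E 1, pass-S 3
  after 2 — PE[1][0] acc=14, pass-E 6, pass-S 14
  after 2 — PE[1][1] acc=32, pass-E 2, pass-S 32
  after 3 — PE[0][1] acc=0, pass-E 0, pass-S 0
  after 3 — PE[1][0] acc=0, pass-E 0, pass-S 0
  after 3 — PE[1][1] acc=27, pass-E 6, pass-S 27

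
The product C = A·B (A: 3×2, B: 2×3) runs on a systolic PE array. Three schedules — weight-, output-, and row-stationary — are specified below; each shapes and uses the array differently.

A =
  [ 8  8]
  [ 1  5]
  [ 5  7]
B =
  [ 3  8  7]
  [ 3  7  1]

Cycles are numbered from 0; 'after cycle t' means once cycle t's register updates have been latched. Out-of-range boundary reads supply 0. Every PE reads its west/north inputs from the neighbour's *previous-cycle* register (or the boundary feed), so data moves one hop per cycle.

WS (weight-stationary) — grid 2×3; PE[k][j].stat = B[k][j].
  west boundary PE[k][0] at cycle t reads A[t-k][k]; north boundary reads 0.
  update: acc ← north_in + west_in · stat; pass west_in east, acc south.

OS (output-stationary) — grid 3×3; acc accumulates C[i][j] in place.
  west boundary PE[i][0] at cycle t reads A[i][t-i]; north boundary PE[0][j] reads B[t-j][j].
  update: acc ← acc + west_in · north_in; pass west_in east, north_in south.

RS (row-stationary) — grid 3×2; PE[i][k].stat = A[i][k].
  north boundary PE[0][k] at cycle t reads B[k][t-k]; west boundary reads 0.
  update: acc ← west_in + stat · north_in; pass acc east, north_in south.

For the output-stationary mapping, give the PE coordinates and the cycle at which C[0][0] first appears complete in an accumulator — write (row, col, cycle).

OS: C[0][0] accumulates in PE[0][0]:
  c0 r0c0: 24 / 8 / 3
  c1 r0c0: 48 / 8 / 3

(row, col, cycle) = (0, 0, 1)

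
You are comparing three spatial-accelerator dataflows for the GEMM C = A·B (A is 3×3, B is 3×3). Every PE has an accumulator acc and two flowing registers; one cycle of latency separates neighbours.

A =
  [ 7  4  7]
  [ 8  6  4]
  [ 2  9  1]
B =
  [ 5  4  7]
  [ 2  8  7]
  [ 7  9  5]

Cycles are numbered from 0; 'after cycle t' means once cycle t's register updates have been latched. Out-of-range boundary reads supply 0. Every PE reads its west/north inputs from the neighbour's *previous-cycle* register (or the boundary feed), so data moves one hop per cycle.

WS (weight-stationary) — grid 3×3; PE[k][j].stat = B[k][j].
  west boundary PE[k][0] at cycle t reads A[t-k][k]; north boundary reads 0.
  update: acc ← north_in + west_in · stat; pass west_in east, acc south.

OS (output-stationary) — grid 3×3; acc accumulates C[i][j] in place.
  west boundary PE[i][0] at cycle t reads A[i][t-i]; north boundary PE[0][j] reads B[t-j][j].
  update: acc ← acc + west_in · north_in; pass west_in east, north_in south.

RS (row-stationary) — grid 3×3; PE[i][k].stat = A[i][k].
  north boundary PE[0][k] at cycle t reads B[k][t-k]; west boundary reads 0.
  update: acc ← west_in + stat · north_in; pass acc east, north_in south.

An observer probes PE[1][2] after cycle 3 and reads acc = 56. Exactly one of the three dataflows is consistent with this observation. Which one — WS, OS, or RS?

dataflow = OS

Under WS (3×3), PE[1][2]:
  cycle 0: PE[1][2] → acc 0, east 0, south 0
  cycle 1: PE[1][2] → acc 0, east 0, south 0
  cycle 2: PE[1][2] → acc 0, east 0, south 0
  cycle 3: PE[1][2] → acc 77, east 4, south 77
Under OS (3×3), PE[1][2]:
  cycle 0: PE[1][2] → acc 0, east 0, south 0
  cycle 1: PE[1][2] → acc 0, east 0, south 0
  cycle 2: PE[1][2] → acc 0, east 0, south 0
  cycle 3: PE[1][2] → acc 56, east 8, south 7
Under RS (3×3), PE[1][2]:
  cycle 0: PE[1][2] → acc 0, east 0, south 0
  cycle 1: PE[1][2] → acc 0, east 0, south 0
  cycle 2: PE[1][2] → acc 0, east 0, south 0
  cycle 3: PE[1][2] → acc 80, east 80, south 7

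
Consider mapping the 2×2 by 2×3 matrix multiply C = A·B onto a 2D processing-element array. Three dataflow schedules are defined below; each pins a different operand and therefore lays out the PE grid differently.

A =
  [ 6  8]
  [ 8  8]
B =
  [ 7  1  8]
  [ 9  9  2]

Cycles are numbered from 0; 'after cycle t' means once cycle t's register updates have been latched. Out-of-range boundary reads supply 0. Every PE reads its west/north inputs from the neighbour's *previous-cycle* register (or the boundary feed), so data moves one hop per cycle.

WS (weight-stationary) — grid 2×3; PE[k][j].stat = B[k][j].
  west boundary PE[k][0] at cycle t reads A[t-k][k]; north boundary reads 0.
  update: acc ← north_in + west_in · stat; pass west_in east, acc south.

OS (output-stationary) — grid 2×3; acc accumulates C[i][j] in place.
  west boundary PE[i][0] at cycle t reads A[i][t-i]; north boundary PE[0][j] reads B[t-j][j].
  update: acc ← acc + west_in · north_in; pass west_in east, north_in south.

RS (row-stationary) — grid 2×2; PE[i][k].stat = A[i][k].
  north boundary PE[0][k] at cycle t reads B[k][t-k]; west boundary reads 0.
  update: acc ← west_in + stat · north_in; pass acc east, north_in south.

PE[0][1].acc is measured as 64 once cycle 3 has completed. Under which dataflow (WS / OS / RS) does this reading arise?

WS (2×3 grid), PE[0][1]:
  c0 r0c1: 0 / 0 / 0
  c1 r0c1: 6 / 6 / 6
  c2 r0c1: 8 / 8 / 8
  c3 r0c1: 0 / 0 / 0
OS (2×3 grid), PE[0][1]:
  c0 r0c1: 0 / 0 / 0
  c1 r0c1: 6 / 6 / 1
  c2 r0c1: 78 / 8 / 9
  c3 r0c1: 78 / 0 / 0
RS (2×2 grid), PE[0][1]:
  c0 r0c1: 0 / 0 / 0
  c1 r0c1: 114 / 114 / 9
  c2 r0c1: 78 / 78 / 9
  c3 r0c1: 64 / 64 / 2

dataflow = RS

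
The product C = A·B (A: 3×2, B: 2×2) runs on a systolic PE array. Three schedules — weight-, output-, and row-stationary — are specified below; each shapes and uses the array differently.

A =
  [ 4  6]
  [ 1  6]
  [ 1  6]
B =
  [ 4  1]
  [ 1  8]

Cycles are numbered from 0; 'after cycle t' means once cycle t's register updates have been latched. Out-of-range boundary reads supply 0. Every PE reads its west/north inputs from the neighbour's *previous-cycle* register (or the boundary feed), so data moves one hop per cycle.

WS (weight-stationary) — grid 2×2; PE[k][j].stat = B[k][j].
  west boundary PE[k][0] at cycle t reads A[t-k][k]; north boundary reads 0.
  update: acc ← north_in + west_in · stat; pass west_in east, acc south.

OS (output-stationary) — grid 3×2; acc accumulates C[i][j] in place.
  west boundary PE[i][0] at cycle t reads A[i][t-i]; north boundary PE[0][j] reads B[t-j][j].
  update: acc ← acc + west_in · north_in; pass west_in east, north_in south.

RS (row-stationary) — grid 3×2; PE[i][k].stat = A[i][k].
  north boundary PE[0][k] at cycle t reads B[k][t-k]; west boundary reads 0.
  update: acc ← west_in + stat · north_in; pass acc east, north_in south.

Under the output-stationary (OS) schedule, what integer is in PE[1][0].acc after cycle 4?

PE[1][0].acc = 10

OS (3×2). Following PE[1][0] plus its west/north inputs:
  c0 r0c0: 16 / 4 / 4
  c0 r1c0: 0 / 0 / 0
  c1 r0c0: 22 / 6 / 1
  c1 r1c0: 4 / 1 / 4
  c2 r0c0: 22 / 0 / 0
  c2 r1c0: 10 / 6 / 1
  c3 r0c0: 22 / 0 / 0
  c3 r1c0: 10 / 0 / 0
  c4 r0c0: 22 / 0 / 0
  c4 r1c0: 10 / 0 / 0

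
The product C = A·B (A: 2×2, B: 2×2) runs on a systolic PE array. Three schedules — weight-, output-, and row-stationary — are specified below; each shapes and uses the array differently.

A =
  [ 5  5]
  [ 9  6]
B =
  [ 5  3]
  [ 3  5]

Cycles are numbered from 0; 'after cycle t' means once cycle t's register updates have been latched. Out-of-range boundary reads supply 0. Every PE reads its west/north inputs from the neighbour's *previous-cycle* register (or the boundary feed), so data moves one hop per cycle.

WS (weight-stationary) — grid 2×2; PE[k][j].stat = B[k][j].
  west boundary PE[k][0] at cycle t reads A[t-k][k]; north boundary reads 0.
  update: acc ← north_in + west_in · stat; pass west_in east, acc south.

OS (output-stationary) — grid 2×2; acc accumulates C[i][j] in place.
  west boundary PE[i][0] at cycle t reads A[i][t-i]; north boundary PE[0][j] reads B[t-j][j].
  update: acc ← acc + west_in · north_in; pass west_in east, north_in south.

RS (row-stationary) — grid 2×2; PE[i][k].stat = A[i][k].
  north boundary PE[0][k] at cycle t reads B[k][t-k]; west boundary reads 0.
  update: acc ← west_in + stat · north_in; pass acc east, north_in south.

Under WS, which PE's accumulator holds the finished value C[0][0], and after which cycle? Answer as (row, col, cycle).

(row, col, cycle) = (1, 0, 1)

WS: C[0][0] accumulates in PE[1][0]:
  after 0 — PE[1][0] acc=0, pass-E 0, pass-S 0
  after 1 — PE[1][0] acc=40, pass-E 5, pass-S 40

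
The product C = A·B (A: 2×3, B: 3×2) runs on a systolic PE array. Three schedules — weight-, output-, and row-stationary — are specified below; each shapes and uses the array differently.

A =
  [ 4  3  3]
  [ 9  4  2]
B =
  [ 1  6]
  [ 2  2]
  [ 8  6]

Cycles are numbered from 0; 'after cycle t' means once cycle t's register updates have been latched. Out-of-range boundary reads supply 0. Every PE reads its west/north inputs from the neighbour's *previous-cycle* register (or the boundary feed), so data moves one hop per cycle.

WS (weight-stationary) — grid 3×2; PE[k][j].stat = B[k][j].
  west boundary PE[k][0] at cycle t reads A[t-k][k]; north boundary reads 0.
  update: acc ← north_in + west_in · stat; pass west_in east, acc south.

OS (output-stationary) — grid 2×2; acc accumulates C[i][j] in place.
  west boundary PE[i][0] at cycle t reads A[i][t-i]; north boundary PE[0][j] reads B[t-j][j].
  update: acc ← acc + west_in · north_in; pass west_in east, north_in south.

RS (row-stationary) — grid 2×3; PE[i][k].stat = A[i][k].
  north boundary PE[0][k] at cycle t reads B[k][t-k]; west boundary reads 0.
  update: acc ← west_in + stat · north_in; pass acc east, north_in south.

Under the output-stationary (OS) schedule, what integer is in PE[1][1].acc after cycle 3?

OS (2×2). Following PE[1][1] plus its west/north inputs:
  t=0 PE[0][1]: acc=0 h=0 v=0
  t=0 PE[1][0]: acc=0 h=0 v=0
  t=0 PE[1][1]: acc=0 h=0 v=0
  t=1 PE[0][1]: acc=24 h=4 v=6
  t=1 PE[1][0]: acc=9 h=9 v=1
  t=1 PE[1][1]: acc=0 h=0 v=0
  t=2 PE[0][1]: acc=30 h=3 v=2
  t=2 PE[1][0]: acc=17 h=4 v=2
  t=2 PE[1][1]: acc=54 h=9 v=6
  t=3 PE[0][1]: acc=48 h=3 v=6
  t=3 PE[1][0]: acc=33 h=2 v=8
  t=3 PE[1][1]: acc=62 h=4 v=2

PE[1][1].acc = 62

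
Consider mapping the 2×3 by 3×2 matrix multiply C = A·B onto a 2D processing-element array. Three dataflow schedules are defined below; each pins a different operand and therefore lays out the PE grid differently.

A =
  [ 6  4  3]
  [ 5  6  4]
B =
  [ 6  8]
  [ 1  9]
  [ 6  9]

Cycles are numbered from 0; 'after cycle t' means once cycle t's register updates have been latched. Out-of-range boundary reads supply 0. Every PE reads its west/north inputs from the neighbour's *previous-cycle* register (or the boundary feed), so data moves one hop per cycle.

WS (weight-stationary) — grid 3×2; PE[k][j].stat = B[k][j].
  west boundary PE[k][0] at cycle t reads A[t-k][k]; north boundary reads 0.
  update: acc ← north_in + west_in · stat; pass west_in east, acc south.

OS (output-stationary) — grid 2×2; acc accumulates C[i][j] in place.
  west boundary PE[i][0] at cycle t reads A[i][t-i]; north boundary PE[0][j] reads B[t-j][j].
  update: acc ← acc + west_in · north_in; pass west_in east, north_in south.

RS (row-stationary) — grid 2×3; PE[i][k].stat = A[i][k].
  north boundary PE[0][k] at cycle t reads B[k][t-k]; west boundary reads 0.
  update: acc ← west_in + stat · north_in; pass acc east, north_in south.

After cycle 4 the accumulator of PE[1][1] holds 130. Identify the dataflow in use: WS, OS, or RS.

dataflow = OS

— WS: 3×2; PE[1][1] trace:
  0: (1,1).acc=0  regs=<0,0>
  1: (1,1).acc=0  regs=<0,0>
  2: (1,1).acc=84  regs=<4,84>
  3: (1,1).acc=94  regs=<6,94>
  4: (1,1).acc=0  regs=<0,0>
— OS: 2×2; PE[1][1] trace:
  0: (1,1).acc=0  regs=<0,0>
  1: (1,1).acc=0  regs=<0,0>
  2: (1,1).acc=40  regs=<5,8>
  3: (1,1).acc=94  regs=<6,9>
  4: (1,1).acc=130  regs=<4,9>
— RS: 2×3; PE[1][1] trace:
  0: (1,1).acc=0  regs=<0,0>
  1: (1,1).acc=0  regs=<0,0>
  2: (1,1).acc=36  regs=<36,1>
  3: (1,1).acc=94  regs=<94,9>
  4: (1,1).acc=0  regs=<0,0>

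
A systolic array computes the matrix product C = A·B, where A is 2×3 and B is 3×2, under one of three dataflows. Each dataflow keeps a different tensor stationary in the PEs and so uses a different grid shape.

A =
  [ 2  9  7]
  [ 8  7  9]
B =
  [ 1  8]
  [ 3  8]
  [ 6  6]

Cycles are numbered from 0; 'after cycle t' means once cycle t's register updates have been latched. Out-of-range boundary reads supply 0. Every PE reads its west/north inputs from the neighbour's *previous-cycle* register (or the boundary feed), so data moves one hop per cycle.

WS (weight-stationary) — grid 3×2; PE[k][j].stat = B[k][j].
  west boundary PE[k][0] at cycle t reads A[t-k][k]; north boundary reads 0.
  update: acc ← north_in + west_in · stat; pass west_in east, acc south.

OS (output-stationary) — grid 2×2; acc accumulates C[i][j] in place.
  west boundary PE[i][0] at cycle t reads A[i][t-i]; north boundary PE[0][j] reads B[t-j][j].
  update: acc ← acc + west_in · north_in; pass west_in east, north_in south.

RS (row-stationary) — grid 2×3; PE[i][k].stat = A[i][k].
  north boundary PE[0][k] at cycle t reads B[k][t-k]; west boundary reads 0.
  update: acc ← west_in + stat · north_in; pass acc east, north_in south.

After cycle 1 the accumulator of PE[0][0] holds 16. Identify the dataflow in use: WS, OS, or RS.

dataflow = RS

WS [3×2] PE[0][0] across cycles:
  step 0 · PE0,0: acc=2; fwd→2 fwd↓2
  step 1 · PE0,0: acc=8; fwd→8 fwd↓8
OS [2×2] PE[0][0] across cycles:
  step 0 · PE0,0: acc=2; fwd→2 fwd↓1
  step 1 · PE0,0: acc=29; fwd→9 fwd↓3
RS [2×3] PE[0][0] across cycles:
  step 0 · PE0,0: acc=2; fwd→2 fwd↓1
  step 1 · PE0,0: acc=16; fwd→16 fwd↓8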